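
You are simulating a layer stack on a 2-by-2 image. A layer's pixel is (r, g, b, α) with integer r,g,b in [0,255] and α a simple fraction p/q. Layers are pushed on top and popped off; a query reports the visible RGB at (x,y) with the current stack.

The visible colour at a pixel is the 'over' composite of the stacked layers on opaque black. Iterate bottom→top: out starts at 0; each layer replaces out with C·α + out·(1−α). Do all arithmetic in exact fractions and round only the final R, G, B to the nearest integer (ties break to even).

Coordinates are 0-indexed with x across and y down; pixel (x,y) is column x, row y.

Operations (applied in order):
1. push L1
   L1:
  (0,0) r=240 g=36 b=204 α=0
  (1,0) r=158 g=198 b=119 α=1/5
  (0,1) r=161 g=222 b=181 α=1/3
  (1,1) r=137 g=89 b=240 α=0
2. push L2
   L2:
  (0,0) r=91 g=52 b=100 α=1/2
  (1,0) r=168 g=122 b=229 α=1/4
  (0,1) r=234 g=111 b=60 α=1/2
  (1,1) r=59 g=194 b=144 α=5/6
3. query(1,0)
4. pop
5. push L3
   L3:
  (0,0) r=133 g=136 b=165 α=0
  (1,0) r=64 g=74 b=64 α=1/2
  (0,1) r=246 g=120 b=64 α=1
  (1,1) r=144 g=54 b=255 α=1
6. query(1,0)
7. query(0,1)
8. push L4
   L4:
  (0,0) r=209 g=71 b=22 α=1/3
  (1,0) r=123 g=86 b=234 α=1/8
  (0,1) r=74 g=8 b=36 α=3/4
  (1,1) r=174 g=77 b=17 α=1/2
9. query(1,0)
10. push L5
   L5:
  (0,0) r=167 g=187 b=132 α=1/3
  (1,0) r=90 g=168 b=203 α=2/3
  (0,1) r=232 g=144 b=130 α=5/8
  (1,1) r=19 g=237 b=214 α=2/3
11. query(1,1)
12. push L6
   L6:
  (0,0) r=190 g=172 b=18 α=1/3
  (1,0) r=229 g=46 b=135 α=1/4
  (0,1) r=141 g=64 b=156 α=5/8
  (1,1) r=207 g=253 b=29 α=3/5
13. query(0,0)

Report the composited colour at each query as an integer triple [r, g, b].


at x=1,y=0 over L1,L2:
L1 α=1/5: [158/5, 198/5, 119/5]
L2 α=1/4: [657/10, 301/5, 751/10]
rounded: [66, 60, 75]

query (1,0) [L1,L3] — begin 0,0,0
+L1 (α=1/5) → [158/5, 198/5, 119/5]
+L3 (α=1/2) → [239/5, 284/5, 439/10]
→ [48, 57, 44]

query (0,1) [L1,L3] — begin 0,0,0
+L1 (α=1/3) → [161/3, 74, 181/3]
+L3 (α=1) → [246, 120, 64]
rounded: [246, 120, 64]

(1,0) stack=L1,L3,L4; from [0,0,0]:
+L1 (α=1/5) → [158/5, 198/5, 119/5]
+L3 (α=1/2) → [239/5, 284/5, 439/10]
+L4 (α=1/8) → [286/5, 1209/20, 5413/80]
→ [57, 60, 68]

at x=1,y=1 over L1,L3,L4,L5:
+L1 (α=0) → [0, 0, 0]
+L3 (α=1) → [144, 54, 255]
+L4 (α=1/2) → [159, 131/2, 136]
+L5 (α=2/3) → [197/3, 1079/6, 188]
rounded: [66, 180, 188]

query (0,0) [L1,L3,L4,L5,L6] — begin 0,0,0
+L1 (α=0) → [0, 0, 0]
+L3 (α=0) → [0, 0, 0]
+L4 (α=1/3) → [209/3, 71/3, 22/3]
+L5 (α=1/3) → [919/9, 703/9, 440/9]
+L6 (α=1/3) → [3548/27, 2954/27, 1042/27]
= [131, 109, 39]


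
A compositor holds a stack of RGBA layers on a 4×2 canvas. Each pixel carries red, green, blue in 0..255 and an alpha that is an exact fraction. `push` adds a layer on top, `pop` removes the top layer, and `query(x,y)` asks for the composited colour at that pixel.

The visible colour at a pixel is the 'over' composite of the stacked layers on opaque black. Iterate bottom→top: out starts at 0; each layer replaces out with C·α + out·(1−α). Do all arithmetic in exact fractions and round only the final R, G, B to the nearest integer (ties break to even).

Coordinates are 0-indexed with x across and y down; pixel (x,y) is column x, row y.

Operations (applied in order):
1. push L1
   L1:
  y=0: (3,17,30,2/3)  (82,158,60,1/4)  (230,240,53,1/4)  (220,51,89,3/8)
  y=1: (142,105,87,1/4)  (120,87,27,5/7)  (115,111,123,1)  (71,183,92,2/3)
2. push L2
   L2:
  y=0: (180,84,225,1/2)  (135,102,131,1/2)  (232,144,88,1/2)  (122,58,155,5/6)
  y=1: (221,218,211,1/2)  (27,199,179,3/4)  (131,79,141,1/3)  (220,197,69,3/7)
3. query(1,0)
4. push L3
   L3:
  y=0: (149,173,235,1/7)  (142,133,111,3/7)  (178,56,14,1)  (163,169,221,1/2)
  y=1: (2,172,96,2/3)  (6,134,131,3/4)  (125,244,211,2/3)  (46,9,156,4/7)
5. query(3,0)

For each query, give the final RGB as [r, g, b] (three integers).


(1,0) stack=L1,L2; from [0,0,0]:
L1 α=1/4: [41/2, 79/2, 15]
L2 α=1/2: [311/4, 283/4, 73]
rounded: [78, 71, 73]

(3,0) stack=L1,L2,L3; from [0,0,0]:
L1 α=3/8: [165/2, 153/8, 267/8]
L2 α=5/6: [1385/12, 2473/48, 6467/48]
L3 α=1/2: [3341/24, 10585/96, 17075/96]
→ [139, 110, 178]


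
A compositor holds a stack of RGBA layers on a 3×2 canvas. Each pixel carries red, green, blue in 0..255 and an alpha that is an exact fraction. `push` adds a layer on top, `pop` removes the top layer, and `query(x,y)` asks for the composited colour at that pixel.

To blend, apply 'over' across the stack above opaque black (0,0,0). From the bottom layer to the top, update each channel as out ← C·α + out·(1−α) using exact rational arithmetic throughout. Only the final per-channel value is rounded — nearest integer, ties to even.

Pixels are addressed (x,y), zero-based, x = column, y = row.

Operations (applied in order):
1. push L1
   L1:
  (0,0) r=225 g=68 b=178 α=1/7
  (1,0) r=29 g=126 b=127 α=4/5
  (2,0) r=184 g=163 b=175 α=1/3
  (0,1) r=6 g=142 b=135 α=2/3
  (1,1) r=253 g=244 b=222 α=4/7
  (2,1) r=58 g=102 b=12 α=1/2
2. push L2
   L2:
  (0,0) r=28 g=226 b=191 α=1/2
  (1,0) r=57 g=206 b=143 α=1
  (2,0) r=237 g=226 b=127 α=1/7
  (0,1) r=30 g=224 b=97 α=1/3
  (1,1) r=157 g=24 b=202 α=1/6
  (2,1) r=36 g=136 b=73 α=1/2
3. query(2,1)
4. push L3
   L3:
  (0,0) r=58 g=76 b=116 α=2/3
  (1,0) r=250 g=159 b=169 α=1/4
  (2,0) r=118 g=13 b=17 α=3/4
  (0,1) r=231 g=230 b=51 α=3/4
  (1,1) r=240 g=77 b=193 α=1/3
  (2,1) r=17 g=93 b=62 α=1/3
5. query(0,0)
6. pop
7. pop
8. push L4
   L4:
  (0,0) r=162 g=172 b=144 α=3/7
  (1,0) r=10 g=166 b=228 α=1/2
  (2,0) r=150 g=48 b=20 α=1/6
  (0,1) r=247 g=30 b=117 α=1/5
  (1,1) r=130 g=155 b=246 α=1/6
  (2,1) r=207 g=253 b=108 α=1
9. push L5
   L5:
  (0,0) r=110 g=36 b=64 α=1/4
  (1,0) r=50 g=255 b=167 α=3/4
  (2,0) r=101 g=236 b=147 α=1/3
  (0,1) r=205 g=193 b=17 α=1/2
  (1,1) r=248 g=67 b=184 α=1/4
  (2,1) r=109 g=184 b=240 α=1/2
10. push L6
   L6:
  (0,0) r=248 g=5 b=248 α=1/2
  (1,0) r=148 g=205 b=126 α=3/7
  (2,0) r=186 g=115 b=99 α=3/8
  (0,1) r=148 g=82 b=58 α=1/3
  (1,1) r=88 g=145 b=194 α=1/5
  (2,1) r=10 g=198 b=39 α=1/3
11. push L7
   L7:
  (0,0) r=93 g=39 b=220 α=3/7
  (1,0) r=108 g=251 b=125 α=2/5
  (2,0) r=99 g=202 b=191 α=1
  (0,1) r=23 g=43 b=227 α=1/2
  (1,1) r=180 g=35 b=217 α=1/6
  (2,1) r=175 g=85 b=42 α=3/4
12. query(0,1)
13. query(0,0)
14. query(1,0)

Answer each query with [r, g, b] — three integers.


(2,1) stack=L1,L2; from [0,0,0]:
+L1 (α=1/2) → [29, 51, 6]
+L2 (α=1/2) → [65/2, 187/2, 79/2]
= [32, 94, 40]

query (0,0) [L1,L2,L3] — begin 0,0,0
L1 α=1/7: [225/7, 68/7, 178/7]
L2 α=1/2: [421/14, 825/7, 1515/14]
L3 α=2/3: [2045/42, 1889/21, 4763/42]
→ [49, 90, 113]

(0,1) stack=L1,L4,L5,L6,L7; from [0,0,0]:
L1 α=2/3: [4, 284/3, 90]
L4 α=1/5: [263/5, 1226/15, 477/5]
L5 α=1/2: [644/5, 4121/30, 281/5]
L6 α=1/3: [676/5, 5351/45, 284/5]
L7 α=1/2: [791/10, 3643/45, 1419/10]
= [79, 81, 142]

at x=0,y=0 over L1,L4,L5,L6,L7:
after L1 α=1/7: [225/7, 68/7, 178/7]
after L4 α=3/7: [4302/49, 3884/49, 3736/49]
after L5 α=1/4: [4574/49, 3354/49, 3586/49]
after L6 α=1/2: [8363/49, 3599/98, 7869/49]
after L7 α=3/7: [47123/343, 12931/343, 63816/343]
rounded: [137, 38, 186]

at x=1,y=0 over L1,L4,L5,L6,L7:
L1 α=4/5: [116/5, 504/5, 508/5]
L4 α=1/2: [83/5, 667/5, 824/5]
L5 α=3/4: [833/20, 1123/5, 3329/20]
L6 α=3/7: [3053/35, 1081/5, 5219/35]
L7 α=2/5: [16719/175, 5753/25, 24407/175]
→ [96, 230, 139]


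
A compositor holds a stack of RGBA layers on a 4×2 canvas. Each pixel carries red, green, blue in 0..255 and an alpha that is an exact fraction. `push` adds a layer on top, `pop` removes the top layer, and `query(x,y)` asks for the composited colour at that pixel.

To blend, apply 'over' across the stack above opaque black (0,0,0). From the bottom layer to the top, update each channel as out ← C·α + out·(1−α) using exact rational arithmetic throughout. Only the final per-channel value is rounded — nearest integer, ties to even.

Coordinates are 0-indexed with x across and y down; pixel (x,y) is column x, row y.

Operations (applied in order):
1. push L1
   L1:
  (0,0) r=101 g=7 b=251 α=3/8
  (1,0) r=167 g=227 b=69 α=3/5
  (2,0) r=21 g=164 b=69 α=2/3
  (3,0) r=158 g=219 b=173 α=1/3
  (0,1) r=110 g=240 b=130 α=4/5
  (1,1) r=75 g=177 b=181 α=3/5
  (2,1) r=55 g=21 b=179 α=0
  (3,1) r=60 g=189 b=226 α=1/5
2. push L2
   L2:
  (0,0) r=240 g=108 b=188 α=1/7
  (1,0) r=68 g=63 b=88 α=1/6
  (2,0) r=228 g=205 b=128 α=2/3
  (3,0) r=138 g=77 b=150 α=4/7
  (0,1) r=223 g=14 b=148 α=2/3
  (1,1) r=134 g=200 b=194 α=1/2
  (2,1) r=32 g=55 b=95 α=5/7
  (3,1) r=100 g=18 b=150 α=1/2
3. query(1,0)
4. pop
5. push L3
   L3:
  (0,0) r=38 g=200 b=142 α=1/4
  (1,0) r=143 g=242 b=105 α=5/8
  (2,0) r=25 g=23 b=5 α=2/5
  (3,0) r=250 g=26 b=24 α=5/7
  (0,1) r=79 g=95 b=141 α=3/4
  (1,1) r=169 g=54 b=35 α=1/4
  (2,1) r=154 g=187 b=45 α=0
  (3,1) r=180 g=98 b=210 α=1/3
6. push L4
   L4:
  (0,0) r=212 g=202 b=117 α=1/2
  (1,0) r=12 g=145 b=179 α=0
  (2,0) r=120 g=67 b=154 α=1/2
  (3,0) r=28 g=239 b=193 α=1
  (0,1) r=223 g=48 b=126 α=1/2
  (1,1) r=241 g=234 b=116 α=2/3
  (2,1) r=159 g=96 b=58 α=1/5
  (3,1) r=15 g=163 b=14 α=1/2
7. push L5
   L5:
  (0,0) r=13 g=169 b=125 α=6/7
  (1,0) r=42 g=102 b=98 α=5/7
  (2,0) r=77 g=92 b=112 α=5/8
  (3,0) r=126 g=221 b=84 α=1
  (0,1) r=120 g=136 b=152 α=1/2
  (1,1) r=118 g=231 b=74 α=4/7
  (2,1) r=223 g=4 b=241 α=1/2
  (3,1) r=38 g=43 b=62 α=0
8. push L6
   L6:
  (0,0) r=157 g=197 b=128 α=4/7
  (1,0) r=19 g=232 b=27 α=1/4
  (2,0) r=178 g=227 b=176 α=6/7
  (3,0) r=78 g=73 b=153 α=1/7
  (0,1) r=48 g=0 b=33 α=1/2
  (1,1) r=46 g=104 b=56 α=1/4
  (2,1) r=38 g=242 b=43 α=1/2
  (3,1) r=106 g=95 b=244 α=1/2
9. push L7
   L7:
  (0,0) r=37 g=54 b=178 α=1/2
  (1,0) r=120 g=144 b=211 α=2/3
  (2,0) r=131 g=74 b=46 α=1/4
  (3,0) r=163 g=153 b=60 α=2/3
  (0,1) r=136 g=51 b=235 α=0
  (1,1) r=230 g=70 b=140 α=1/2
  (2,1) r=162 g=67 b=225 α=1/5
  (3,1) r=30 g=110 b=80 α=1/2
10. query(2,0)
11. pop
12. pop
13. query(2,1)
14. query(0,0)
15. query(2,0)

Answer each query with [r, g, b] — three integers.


query (1,0) [L1,L2] — begin 0,0,0
after L1 α=3/5: [501/5, 681/5, 207/5]
after L2 α=1/6: [569/6, 124, 295/6]
rounded: [95, 124, 49]

at x=2,y=0 over L1,L3,L4,L5,L6,L7:
L1 α=2/3: [14, 328/3, 46]
L3 α=2/5: [92/5, 374/5, 148/5]
L4 α=1/2: [346/5, 709/10, 459/5]
L5 α=5/8: [2963/40, 6727/80, 4177/40]
L6 α=6/7: [45683/280, 115687/560, 6631/40]
L7 α=1/4: [173729/1120, 388501/2240, 21733/160]
rounded: [155, 173, 136]

(2,1) stack=L1,L3,L4,L5; from [0,0,0]:
+L1 (α=0) → [0, 0, 0]
+L3 (α=0) → [0, 0, 0]
+L4 (α=1/5) → [159/5, 96/5, 58/5]
+L5 (α=1/2) → [637/5, 58/5, 1263/10]
→ [127, 12, 126]

(0,0) stack=L1,L3,L4,L5; from [0,0,0]:
+L1 (α=3/8) → [303/8, 21/8, 753/8]
+L3 (α=1/4) → [1213/32, 1663/32, 3395/32]
+L4 (α=1/2) → [7997/64, 8127/64, 7139/64]
+L5 (α=6/7) → [12989/448, 73023/448, 7877/64]
→ [29, 163, 123]

at x=2,y=0 over L1,L3,L4,L5:
+L1 (α=2/3) → [14, 328/3, 46]
+L3 (α=2/5) → [92/5, 374/5, 148/5]
+L4 (α=1/2) → [346/5, 709/10, 459/5]
+L5 (α=5/8) → [2963/40, 6727/80, 4177/40]
rounded: [74, 84, 104]


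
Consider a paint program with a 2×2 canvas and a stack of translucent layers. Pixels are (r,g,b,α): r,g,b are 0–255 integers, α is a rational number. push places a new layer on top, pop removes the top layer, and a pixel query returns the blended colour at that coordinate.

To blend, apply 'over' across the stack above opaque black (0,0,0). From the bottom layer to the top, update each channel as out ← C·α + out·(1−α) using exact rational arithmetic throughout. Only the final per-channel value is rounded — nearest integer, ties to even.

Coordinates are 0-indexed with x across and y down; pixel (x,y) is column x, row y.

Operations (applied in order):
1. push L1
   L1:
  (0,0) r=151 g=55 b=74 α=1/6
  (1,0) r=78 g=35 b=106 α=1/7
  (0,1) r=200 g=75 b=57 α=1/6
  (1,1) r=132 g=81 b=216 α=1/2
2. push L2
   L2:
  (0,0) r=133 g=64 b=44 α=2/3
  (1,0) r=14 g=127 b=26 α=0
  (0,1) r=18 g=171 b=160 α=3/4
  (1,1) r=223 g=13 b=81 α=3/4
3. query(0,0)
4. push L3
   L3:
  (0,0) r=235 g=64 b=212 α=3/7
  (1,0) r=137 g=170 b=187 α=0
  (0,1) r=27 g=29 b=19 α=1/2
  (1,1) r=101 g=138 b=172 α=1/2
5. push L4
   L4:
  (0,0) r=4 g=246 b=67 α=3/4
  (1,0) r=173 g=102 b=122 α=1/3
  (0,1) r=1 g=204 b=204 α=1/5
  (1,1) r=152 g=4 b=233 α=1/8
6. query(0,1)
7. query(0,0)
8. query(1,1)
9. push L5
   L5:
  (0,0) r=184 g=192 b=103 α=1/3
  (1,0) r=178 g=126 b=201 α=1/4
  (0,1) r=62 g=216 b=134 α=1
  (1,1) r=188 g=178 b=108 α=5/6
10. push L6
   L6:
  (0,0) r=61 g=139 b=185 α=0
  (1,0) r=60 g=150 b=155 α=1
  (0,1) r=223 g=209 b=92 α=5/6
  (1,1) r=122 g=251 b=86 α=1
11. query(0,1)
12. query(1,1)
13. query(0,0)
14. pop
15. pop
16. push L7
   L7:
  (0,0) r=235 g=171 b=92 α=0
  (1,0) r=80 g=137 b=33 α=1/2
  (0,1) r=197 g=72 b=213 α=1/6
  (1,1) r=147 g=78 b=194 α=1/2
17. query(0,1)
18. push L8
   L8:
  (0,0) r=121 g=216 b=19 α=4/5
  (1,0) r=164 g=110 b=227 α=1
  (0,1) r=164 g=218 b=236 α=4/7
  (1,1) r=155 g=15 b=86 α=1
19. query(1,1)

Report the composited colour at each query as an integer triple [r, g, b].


at x=0,y=0 over L1,L2:
+L1 (α=1/6) → [151/6, 55/6, 37/3]
+L2 (α=2/3) → [1747/18, 823/18, 301/9]
rounded: [97, 46, 33]

query (0,1) [L1,L2,L3,L4] — begin 0,0,0
+L1 (α=1/6) → [100/3, 25/2, 19/2]
+L2 (α=3/4) → [131/6, 1051/8, 979/8]
+L3 (α=1/2) → [293/12, 1283/16, 1131/16]
+L4 (α=1/5) → [296/15, 2099/20, 1947/20]
= [20, 105, 97]

(0,0) stack=L1,L2,L3,L4; from [0,0,0]:
+L1 (α=1/6) → [151/6, 55/6, 37/3]
+L2 (α=2/3) → [1747/18, 823/18, 301/9]
+L3 (α=3/7) → [9839/63, 482/9, 6928/63]
+L4 (α=3/4) → [10595/252, 1781/9, 19591/252]
rounded: [42, 198, 78]

(1,1) stack=L1,L2,L3,L4; from [0,0,0]:
+L1 (α=1/2) → [66, 81/2, 108]
+L2 (α=3/4) → [735/4, 159/8, 351/4]
+L3 (α=1/2) → [1139/8, 1263/16, 1039/8]
+L4 (α=1/8) → [9189/64, 8905/128, 9137/64]
→ [144, 70, 143]

(0,1) stack=L1,L2,L3,L4,L5,L6; from [0,0,0]:
+L1 (α=1/6) → [100/3, 25/2, 19/2]
+L2 (α=3/4) → [131/6, 1051/8, 979/8]
+L3 (α=1/2) → [293/12, 1283/16, 1131/16]
+L4 (α=1/5) → [296/15, 2099/20, 1947/20]
+L5 (α=1) → [62, 216, 134]
+L6 (α=5/6) → [1177/6, 1261/6, 99]
→ [196, 210, 99]

at x=1,y=1 over L1,L2,L3,L4,L5,L6:
after L1 α=1/2: [66, 81/2, 108]
after L2 α=3/4: [735/4, 159/8, 351/4]
after L3 α=1/2: [1139/8, 1263/16, 1039/8]
after L4 α=1/8: [9189/64, 8905/128, 9137/64]
after L5 α=5/6: [69349/384, 122825/768, 43697/384]
after L6 α=1: [122, 251, 86]
→ [122, 251, 86]

at x=0,y=0 over L1,L2,L3,L4,L5,L6:
L1 α=1/6: [151/6, 55/6, 37/3]
L2 α=2/3: [1747/18, 823/18, 301/9]
L3 α=3/7: [9839/63, 482/9, 6928/63]
L4 α=3/4: [10595/252, 1781/9, 19591/252]
L5 α=1/3: [33779/378, 5290/27, 32569/378]
L6 α=0: [33779/378, 5290/27, 32569/378]
= [89, 196, 86]

(0,1) stack=L1,L2,L3,L4,L7; from [0,0,0]:
+L1 (α=1/6) → [100/3, 25/2, 19/2]
+L2 (α=3/4) → [131/6, 1051/8, 979/8]
+L3 (α=1/2) → [293/12, 1283/16, 1131/16]
+L4 (α=1/5) → [296/15, 2099/20, 1947/20]
+L7 (α=1/6) → [887/18, 2387/24, 933/8]
= [49, 99, 117]

query (1,1) [L1,L2,L3,L4,L7,L8] — begin 0,0,0
+L1 (α=1/2) → [66, 81/2, 108]
+L2 (α=3/4) → [735/4, 159/8, 351/4]
+L3 (α=1/2) → [1139/8, 1263/16, 1039/8]
+L4 (α=1/8) → [9189/64, 8905/128, 9137/64]
+L7 (α=1/2) → [18597/128, 18889/256, 21553/128]
+L8 (α=1) → [155, 15, 86]
rounded: [155, 15, 86]


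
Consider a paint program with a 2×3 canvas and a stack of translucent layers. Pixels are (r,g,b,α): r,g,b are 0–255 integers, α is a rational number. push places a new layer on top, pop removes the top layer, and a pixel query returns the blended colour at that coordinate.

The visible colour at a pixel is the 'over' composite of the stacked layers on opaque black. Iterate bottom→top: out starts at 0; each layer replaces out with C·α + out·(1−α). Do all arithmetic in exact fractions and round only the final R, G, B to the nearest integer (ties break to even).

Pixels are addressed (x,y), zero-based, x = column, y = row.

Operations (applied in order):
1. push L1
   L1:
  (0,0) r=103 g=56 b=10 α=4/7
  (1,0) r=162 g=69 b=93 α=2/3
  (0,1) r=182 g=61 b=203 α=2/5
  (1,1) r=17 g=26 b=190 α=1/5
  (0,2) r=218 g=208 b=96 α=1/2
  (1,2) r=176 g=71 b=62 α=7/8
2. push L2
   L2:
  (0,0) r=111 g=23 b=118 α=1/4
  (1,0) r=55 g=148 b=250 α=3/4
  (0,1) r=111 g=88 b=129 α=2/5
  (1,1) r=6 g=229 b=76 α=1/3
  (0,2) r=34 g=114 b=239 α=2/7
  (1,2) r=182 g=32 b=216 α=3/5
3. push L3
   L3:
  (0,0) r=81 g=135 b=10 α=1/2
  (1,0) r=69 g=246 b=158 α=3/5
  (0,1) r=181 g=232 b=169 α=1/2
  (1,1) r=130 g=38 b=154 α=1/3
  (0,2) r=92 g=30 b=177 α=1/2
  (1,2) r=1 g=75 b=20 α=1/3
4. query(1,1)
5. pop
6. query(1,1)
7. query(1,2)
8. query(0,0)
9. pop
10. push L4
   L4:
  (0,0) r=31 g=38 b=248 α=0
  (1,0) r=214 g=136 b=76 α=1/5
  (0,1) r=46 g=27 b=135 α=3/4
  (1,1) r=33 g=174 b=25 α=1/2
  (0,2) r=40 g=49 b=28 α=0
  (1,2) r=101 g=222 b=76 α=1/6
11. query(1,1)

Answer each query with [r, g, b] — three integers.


query (1,1) [L1,L2,L3] — begin 0,0,0
+L1 (α=1/5) → [17/5, 26/5, 38]
+L2 (α=1/3) → [64/15, 399/5, 152/3]
+L3 (α=1/3) → [2078/45, 988/15, 766/9]
→ [46, 66, 85]

query (1,1) [L1,L2] — begin 0,0,0
+L1 (α=1/5) → [17/5, 26/5, 38]
+L2 (α=1/3) → [64/15, 399/5, 152/3]
rounded: [4, 80, 51]

query (1,2) [L1,L2] — begin 0,0,0
after L1 α=7/8: [154, 497/8, 217/4]
after L2 α=3/5: [854/5, 881/20, 1513/10]
= [171, 44, 151]

(0,0) stack=L1,L2; from [0,0,0]:
L1 α=4/7: [412/7, 32, 40/7]
L2 α=1/4: [2013/28, 119/4, 473/14]
= [72, 30, 34]

(1,1) stack=L1,L4; from [0,0,0]:
L1 α=1/5: [17/5, 26/5, 38]
L4 α=1/2: [91/5, 448/5, 63/2]
rounded: [18, 90, 32]


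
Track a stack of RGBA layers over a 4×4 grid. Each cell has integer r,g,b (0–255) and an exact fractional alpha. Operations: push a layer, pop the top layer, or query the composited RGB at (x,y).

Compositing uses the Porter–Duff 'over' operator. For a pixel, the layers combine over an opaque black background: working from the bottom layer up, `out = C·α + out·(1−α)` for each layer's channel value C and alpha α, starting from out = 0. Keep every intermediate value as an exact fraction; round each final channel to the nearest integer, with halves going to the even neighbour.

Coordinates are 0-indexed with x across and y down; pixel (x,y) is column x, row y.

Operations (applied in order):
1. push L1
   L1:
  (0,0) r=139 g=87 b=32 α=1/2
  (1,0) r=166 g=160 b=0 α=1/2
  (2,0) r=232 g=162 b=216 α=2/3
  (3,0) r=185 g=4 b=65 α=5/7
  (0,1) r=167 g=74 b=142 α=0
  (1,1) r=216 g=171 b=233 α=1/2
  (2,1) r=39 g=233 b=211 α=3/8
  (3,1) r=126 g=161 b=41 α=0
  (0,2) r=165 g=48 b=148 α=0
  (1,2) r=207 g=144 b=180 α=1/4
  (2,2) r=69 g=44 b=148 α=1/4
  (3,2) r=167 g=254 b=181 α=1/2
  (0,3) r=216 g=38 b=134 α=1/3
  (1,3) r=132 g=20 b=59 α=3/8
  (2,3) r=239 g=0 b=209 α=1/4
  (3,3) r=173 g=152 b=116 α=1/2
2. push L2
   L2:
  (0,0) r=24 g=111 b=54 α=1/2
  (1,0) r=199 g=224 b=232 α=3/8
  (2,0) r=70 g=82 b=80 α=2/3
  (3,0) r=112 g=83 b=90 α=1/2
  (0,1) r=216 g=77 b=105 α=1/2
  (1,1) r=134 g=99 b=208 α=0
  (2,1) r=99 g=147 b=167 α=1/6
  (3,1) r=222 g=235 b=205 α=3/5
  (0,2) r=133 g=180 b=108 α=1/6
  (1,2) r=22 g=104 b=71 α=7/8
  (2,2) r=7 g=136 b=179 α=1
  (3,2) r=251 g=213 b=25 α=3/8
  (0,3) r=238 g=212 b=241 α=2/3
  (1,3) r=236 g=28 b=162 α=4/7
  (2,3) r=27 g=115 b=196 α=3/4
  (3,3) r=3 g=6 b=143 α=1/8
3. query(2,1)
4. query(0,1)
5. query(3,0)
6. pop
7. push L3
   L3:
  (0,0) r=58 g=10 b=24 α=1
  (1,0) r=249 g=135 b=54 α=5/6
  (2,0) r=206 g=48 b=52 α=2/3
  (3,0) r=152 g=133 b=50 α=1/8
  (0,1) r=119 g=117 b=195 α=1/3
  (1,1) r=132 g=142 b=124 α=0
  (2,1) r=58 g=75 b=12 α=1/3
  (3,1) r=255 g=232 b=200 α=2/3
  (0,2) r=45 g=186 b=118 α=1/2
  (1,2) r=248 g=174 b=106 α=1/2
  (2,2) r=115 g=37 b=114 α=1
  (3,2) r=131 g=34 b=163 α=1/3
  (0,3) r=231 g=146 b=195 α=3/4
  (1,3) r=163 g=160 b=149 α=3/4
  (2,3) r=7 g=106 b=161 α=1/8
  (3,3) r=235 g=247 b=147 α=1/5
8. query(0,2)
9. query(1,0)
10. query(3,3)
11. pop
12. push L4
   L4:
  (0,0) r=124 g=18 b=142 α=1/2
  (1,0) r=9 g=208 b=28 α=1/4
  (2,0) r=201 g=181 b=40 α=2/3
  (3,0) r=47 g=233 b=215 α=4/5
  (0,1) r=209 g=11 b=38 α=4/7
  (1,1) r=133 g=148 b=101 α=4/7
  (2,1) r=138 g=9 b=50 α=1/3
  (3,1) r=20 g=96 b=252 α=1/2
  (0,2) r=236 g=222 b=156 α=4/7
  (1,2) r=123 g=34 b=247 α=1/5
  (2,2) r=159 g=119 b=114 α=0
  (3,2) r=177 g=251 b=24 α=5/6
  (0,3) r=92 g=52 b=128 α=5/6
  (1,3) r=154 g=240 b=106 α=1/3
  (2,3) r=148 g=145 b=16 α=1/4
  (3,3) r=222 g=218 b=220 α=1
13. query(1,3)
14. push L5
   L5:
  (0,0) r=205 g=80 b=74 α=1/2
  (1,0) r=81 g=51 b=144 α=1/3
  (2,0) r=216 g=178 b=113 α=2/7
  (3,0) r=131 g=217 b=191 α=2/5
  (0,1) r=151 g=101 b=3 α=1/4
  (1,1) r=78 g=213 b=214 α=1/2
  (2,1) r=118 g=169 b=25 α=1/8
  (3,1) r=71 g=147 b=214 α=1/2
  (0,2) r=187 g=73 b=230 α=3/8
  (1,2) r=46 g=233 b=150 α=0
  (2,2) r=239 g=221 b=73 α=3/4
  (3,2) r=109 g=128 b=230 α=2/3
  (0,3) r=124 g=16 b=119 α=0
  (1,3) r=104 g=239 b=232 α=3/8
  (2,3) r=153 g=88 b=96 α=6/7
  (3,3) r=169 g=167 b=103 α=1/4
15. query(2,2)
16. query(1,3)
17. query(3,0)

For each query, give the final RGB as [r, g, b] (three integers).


query (2,1) [L1,L2] — begin 0,0,0
L1 α=3/8: [117/8, 699/8, 633/8]
L2 α=1/6: [459/16, 1557/16, 4501/48]
rounded: [29, 97, 94]

at x=0,y=1 over L1,L2:
+L1 (α=0) → [0, 0, 0]
+L2 (α=1/2) → [108, 77/2, 105/2]
→ [108, 38, 52]

at x=3,y=0 over L1,L2:
+L1 (α=5/7) → [925/7, 20/7, 325/7]
+L2 (α=1/2) → [1709/14, 601/14, 955/14]
→ [122, 43, 68]

(0,2) stack=L1,L3; from [0,0,0]:
after L1 α=0: [0, 0, 0]
after L3 α=1/2: [45/2, 93, 59]
→ [22, 93, 59]

(1,0) stack=L1,L3; from [0,0,0]:
+L1 (α=1/2) → [83, 80, 0]
+L3 (α=5/6) → [664/3, 755/6, 45]
→ [221, 126, 45]

query (3,3) [L1,L3] — begin 0,0,0
+L1 (α=1/2) → [173/2, 76, 58]
+L3 (α=1/5) → [581/5, 551/5, 379/5]
rounded: [116, 110, 76]

at x=1,y=3 over L1,L4:
after L1 α=3/8: [99/2, 15/2, 177/8]
after L4 α=1/3: [253/3, 85, 601/12]
rounded: [84, 85, 50]

at x=2,y=2 over L1,L4,L5:
+L1 (α=1/4) → [69/4, 11, 37]
+L4 (α=0) → [69/4, 11, 37]
+L5 (α=3/4) → [2937/16, 337/2, 64]
= [184, 168, 64]

(1,3) stack=L1,L4,L5; from [0,0,0]:
after L1 α=3/8: [99/2, 15/2, 177/8]
after L4 α=1/3: [253/3, 85, 601/12]
after L5 α=3/8: [2201/24, 571/4, 11357/96]
→ [92, 143, 118]

query (3,0) [L1,L4,L5] — begin 0,0,0
L1 α=5/7: [925/7, 20/7, 325/7]
L4 α=4/5: [2241/35, 6544/35, 1269/7]
L5 α=2/5: [15893/175, 34822/175, 6481/35]
= [91, 199, 185]


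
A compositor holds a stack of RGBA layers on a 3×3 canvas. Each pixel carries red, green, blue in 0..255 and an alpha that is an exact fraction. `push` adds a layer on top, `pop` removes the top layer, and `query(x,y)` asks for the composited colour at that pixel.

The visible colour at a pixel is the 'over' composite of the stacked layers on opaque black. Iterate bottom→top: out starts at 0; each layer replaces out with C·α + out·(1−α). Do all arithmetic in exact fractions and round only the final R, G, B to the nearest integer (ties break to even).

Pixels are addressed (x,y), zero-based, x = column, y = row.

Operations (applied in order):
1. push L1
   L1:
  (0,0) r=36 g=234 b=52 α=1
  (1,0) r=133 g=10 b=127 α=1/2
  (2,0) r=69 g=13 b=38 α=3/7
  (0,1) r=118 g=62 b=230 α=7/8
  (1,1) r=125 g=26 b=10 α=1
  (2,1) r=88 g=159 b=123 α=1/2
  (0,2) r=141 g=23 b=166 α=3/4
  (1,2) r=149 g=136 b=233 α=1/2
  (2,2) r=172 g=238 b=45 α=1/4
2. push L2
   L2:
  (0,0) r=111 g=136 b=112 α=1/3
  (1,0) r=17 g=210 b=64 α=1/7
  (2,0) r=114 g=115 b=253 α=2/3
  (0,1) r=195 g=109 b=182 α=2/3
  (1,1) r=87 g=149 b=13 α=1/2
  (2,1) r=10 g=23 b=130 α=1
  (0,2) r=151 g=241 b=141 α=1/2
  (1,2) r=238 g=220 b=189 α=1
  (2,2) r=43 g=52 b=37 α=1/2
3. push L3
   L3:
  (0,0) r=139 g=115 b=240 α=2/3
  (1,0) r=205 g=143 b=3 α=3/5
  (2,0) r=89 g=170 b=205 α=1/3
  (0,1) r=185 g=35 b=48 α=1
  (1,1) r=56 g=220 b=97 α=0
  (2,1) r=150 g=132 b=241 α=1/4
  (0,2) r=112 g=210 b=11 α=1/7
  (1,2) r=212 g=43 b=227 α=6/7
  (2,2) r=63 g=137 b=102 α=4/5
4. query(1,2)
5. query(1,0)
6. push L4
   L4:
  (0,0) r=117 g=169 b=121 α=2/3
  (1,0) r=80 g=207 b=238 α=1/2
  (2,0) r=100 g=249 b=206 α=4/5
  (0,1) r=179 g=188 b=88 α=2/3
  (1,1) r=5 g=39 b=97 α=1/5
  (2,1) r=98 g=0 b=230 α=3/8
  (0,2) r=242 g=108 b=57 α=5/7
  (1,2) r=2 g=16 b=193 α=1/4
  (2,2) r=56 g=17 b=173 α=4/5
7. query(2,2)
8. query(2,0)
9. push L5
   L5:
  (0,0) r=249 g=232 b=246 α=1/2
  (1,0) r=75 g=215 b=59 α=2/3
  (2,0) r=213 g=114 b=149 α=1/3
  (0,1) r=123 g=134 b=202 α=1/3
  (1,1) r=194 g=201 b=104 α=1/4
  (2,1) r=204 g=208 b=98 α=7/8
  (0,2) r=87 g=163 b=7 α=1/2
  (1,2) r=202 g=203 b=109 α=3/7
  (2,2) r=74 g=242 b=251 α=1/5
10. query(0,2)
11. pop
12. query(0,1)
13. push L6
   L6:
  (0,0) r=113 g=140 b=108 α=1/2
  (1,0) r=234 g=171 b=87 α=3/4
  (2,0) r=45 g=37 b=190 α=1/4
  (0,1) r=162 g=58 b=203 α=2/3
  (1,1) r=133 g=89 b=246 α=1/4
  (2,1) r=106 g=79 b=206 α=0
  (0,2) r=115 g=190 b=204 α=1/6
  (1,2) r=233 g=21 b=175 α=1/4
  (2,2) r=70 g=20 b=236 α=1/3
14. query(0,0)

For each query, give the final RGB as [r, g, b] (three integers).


query (1,2) [L1,L2,L3] — begin 0,0,0
+L1 (α=1/2) → [149/2, 68, 233/2]
+L2 (α=1) → [238, 220, 189]
+L3 (α=6/7) → [1510/7, 478/7, 1551/7]
= [216, 68, 222]

at x=1,y=0 over L1,L2,L3:
L1 α=1/2: [133/2, 5, 127/2]
L2 α=1/7: [416/7, 240/7, 445/7]
L3 α=3/5: [5137/35, 3483/35, 953/35]
→ [147, 100, 27]

at x=2,y=2 over L1,L2,L3,L4:
after L1 α=1/4: [43, 119/2, 45/4]
after L2 α=1/2: [43, 223/4, 193/8]
after L3 α=4/5: [59, 483/4, 3457/40]
after L4 α=4/5: [283/5, 151/4, 31137/200]
rounded: [57, 38, 156]

at x=2,y=0 over L1,L2,L3,L4:
after L1 α=3/7: [207/7, 39/7, 114/7]
after L2 α=2/3: [601/7, 1649/21, 3656/21]
after L3 α=1/3: [1825/21, 6868/63, 11617/63]
after L4 α=4/5: [2045/21, 69616/315, 63529/315]
→ [97, 221, 202]

(0,2) stack=L1,L2,L3,L4,L5; from [0,0,0]:
L1 α=3/4: [423/4, 69/4, 249/2]
L2 α=1/2: [1027/8, 1033/8, 531/4]
L3 α=1/7: [3529/28, 3939/28, 1615/14]
L4 α=5/7: [20469/98, 11499/98, 3610/49]
L5 α=1/2: [28995/196, 27473/196, 3953/98]
rounded: [148, 140, 40]

query (0,1) [L1,L2,L3,L4] — begin 0,0,0
+L1 (α=7/8) → [413/4, 217/4, 805/4]
+L2 (α=2/3) → [1973/12, 363/4, 2261/12]
+L3 (α=1) → [185, 35, 48]
+L4 (α=2/3) → [181, 137, 224/3]
= [181, 137, 75]

(0,0) stack=L1,L2,L3,L4,L6; from [0,0,0]:
+L1 (α=1) → [36, 234, 52]
+L2 (α=1/3) → [61, 604/3, 72]
+L3 (α=2/3) → [113, 1294/9, 184]
+L4 (α=2/3) → [347/3, 4336/27, 142]
+L6 (α=1/2) → [343/3, 4058/27, 125]
rounded: [114, 150, 125]


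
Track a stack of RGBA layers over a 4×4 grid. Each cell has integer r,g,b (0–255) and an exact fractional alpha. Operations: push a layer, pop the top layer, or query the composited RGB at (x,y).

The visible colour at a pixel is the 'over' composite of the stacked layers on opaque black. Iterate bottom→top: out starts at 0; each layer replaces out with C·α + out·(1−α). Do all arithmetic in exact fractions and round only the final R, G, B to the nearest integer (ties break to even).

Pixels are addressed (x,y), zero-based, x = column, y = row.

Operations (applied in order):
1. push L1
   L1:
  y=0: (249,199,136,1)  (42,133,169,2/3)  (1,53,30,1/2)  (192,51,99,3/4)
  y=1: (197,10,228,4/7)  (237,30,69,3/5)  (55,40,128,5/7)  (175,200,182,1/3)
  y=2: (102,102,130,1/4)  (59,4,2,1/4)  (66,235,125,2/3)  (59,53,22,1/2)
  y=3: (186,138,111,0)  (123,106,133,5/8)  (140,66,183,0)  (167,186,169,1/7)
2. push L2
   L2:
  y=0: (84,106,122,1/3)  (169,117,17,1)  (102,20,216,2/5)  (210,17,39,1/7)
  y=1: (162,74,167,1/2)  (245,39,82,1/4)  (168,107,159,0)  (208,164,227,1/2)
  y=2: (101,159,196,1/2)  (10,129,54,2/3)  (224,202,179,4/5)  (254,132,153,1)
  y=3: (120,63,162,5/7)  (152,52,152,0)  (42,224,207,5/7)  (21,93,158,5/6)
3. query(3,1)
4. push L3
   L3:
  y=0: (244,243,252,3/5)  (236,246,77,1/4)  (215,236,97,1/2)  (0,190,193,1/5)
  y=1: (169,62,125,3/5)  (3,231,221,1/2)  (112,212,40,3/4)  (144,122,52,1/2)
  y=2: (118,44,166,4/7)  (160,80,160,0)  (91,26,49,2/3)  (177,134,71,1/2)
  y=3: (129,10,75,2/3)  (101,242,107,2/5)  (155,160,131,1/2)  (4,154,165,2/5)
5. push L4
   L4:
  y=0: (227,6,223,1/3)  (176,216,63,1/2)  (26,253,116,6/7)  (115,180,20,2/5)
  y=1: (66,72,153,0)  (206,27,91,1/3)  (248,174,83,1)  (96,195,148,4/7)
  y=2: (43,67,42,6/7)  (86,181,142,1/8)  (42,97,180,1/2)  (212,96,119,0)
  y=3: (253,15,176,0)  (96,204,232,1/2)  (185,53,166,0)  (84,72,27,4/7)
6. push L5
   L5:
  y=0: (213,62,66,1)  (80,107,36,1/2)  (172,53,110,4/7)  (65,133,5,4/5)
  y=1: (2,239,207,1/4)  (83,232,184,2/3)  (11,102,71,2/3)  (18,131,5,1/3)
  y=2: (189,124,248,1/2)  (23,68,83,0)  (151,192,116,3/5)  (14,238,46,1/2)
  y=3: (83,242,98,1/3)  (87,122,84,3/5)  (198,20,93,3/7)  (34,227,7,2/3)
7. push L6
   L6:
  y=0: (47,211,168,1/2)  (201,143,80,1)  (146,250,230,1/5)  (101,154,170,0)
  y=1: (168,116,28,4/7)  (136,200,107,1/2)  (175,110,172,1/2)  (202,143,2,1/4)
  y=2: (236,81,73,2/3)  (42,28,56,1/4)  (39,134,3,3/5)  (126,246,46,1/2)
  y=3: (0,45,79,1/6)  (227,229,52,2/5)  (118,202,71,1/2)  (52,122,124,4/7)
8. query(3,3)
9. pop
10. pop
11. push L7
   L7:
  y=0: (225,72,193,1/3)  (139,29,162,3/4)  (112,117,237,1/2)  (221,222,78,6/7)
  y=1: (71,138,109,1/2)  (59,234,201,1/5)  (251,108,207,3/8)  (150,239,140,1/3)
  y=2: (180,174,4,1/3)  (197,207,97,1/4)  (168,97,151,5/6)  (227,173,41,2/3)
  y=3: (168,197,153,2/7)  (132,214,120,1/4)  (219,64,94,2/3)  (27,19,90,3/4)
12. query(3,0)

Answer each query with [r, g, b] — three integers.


(3,1) stack=L1,L2; from [0,0,0]:
L1 α=1/3: [175/3, 200/3, 182/3]
L2 α=1/2: [799/6, 346/3, 863/6]
rounded: [133, 115, 144]

(3,3) stack=L1,L2,L3,L4,L5,L6; from [0,0,0]:
after L1 α=1/7: [167/7, 186/7, 169/7]
after L2 α=5/6: [451/21, 1147/14, 5699/42]
after L3 α=2/5: [507/35, 7753/70, 10319/70]
after L4 α=4/7: [13281/245, 43419/490, 38517/490]
after L5 α=2/3: [29941/735, 265879/1470, 45377/1470]
after L6 α=4/7: [80901/1715, 504999/3430, 288417/3430]
rounded: [47, 147, 84]

at x=3,y=0 over L1,L2,L3,L4,L7:
+L1 (α=3/4) → [144, 153/4, 297/4]
+L2 (α=1/7) → [1074/7, 493/14, 969/14]
+L3 (α=1/5) → [4296/35, 2316/35, 3289/35]
+L4 (α=2/5) → [20938/175, 19548/175, 11267/175]
+L7 (α=6/7) → [252988/1225, 252648/1225, 93167/1225]
→ [207, 206, 76]


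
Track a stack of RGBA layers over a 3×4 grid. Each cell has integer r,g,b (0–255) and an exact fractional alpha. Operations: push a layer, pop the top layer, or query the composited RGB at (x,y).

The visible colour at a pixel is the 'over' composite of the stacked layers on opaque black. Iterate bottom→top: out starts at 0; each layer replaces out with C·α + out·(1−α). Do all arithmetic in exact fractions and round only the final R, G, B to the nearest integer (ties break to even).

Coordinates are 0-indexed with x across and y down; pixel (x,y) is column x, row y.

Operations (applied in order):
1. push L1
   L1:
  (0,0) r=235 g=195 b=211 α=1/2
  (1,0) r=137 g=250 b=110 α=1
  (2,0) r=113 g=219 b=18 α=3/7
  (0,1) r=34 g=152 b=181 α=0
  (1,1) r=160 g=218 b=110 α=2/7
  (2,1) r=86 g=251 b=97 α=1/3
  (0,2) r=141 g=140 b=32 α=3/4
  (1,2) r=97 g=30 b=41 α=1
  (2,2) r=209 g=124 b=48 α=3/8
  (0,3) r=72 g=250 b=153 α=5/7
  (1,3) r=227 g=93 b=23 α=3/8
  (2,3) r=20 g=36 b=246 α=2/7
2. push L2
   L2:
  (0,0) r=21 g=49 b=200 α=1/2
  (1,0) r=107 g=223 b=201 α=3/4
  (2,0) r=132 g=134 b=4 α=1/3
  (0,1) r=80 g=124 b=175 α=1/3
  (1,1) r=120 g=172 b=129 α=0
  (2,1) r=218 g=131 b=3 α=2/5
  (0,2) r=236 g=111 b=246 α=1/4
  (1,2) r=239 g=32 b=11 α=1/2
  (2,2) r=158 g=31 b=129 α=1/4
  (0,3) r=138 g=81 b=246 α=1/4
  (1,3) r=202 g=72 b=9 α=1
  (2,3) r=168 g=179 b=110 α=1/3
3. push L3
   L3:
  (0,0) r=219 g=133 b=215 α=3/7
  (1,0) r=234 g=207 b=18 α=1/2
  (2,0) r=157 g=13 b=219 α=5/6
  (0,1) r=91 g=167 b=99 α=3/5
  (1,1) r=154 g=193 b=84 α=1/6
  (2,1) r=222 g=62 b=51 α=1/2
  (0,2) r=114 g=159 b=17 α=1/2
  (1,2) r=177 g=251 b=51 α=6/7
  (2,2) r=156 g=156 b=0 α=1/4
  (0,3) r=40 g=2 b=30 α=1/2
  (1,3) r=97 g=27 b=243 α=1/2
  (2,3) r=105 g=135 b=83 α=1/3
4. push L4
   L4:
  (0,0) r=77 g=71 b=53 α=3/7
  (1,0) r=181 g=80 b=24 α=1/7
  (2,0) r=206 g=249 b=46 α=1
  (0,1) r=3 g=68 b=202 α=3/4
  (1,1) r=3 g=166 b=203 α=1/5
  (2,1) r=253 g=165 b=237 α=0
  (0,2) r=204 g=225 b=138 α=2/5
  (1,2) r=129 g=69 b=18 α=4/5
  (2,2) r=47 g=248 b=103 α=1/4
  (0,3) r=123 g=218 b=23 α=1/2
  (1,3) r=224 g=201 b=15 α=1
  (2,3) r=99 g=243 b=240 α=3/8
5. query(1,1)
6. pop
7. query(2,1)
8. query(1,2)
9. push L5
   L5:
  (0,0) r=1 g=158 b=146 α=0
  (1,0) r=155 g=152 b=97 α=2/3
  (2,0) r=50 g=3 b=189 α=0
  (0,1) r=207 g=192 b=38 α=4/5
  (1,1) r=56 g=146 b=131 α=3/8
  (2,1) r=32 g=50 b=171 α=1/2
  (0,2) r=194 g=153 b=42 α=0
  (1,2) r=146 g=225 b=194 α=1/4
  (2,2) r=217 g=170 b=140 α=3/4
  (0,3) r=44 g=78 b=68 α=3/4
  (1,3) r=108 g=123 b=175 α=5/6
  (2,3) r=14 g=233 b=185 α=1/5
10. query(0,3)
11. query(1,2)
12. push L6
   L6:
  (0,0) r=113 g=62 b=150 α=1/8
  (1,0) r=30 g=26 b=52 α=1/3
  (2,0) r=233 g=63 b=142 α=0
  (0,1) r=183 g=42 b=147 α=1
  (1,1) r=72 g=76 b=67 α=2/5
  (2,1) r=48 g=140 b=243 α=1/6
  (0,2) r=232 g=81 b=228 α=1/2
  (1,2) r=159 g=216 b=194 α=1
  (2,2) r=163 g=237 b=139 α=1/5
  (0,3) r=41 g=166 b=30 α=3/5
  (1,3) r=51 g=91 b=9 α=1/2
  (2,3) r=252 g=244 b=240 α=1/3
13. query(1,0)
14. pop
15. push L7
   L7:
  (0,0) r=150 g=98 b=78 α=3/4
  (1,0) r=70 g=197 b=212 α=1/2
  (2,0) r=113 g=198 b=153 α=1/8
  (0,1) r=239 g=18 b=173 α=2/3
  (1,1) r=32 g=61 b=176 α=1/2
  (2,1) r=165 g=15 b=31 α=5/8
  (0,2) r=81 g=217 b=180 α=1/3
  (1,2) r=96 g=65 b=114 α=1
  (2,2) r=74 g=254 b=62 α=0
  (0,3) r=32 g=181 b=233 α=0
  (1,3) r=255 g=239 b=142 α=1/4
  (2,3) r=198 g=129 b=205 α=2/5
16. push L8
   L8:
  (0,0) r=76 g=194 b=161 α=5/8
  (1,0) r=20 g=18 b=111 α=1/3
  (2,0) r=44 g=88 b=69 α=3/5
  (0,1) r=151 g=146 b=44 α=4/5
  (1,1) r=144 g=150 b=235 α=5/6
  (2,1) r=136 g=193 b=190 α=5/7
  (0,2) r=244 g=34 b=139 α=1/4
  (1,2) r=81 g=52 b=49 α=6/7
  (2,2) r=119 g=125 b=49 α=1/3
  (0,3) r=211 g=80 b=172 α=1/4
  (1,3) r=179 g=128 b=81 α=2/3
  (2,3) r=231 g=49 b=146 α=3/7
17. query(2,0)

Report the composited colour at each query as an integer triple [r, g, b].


at x=1,y=1 over L1,L2,L3,L4:
after L1 α=2/7: [320/7, 436/7, 220/7]
after L2 α=0: [320/7, 436/7, 220/7]
after L3 α=1/6: [1339/21, 1177/14, 844/21]
after L4 α=1/5: [5419/105, 3516/35, 7639/105]
→ [52, 100, 73]

at x=2,y=1 over L1,L2,L3:
+L1 (α=1/3) → [86/3, 251/3, 97/3]
+L2 (α=2/5) → [522/5, 513/5, 103/5]
+L3 (α=1/2) → [816/5, 823/10, 179/5]
→ [163, 82, 36]

at x=1,y=2 over L1,L2,L3:
+L1 (α=1) → [97, 30, 41]
+L2 (α=1/2) → [168, 31, 26]
+L3 (α=6/7) → [1230/7, 1537/7, 332/7]
= [176, 220, 47]

(0,3) stack=L1,L2,L3,L5; from [0,0,0]:
L1 α=5/7: [360/7, 1250/7, 765/7]
L2 α=1/4: [1023/14, 4317/28, 4017/28]
L3 α=1/2: [1583/28, 4373/56, 4857/56]
L5 α=3/4: [5279/112, 17477/224, 16281/224]
= [47, 78, 73]

query (1,2) [L1,L2,L3,L5] — begin 0,0,0
+L1 (α=1) → [97, 30, 41]
+L2 (α=1/2) → [168, 31, 26]
+L3 (α=6/7) → [1230/7, 1537/7, 332/7]
+L5 (α=1/4) → [1178/7, 3093/14, 1177/14]
rounded: [168, 221, 84]

at x=1,y=0 over L1,L2,L3,L5,L6:
+L1 (α=1) → [137, 250, 110]
+L2 (α=3/4) → [229/2, 919/4, 713/4]
+L3 (α=1/2) → [697/4, 1747/8, 785/8]
+L5 (α=2/3) → [1937/12, 1393/8, 779/8]
+L6 (α=1/3) → [2117/18, 499/4, 329/4]
= [118, 125, 82]

(2,0) stack=L1,L2,L3,L5,L7,L8; from [0,0,0]:
+L1 (α=3/7) → [339/7, 657/7, 54/7]
+L2 (α=1/3) → [534/7, 2252/21, 136/21]
+L3 (α=5/6) → [6029/42, 3617/126, 23131/126]
+L5 (α=0) → [6029/42, 3617/126, 23131/126]
+L7 (α=1/8) → [6707/48, 7181/144, 25885/144]
+L8 (α=3/5) → [1975/24, 26189/360, 40789/360]
rounded: [82, 73, 113]


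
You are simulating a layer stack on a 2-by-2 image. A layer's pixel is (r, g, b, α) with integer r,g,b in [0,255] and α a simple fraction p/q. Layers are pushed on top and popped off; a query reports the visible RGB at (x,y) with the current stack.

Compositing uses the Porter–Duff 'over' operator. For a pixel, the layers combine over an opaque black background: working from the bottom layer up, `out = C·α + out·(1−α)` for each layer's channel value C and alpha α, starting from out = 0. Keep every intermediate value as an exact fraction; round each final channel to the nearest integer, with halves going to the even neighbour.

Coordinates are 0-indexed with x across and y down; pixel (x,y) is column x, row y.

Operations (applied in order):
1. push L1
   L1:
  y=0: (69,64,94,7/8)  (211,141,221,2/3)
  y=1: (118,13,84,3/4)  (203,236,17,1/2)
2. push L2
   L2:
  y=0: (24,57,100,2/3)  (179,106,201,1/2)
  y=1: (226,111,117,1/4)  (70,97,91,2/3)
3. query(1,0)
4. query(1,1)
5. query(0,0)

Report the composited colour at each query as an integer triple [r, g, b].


at x=1,y=0 over L1,L2:
+L1 (α=2/3) → [422/3, 94, 442/3]
+L2 (α=1/2) → [959/6, 100, 1045/6]
= [160, 100, 174]

query (1,1) [L1,L2] — begin 0,0,0
+L1 (α=1/2) → [203/2, 118, 17/2]
+L2 (α=2/3) → [161/2, 104, 127/2]
→ [80, 104, 64]

at x=0,y=0 over L1,L2:
L1 α=7/8: [483/8, 56, 329/4]
L2 α=2/3: [289/8, 170/3, 1129/12]
→ [36, 57, 94]


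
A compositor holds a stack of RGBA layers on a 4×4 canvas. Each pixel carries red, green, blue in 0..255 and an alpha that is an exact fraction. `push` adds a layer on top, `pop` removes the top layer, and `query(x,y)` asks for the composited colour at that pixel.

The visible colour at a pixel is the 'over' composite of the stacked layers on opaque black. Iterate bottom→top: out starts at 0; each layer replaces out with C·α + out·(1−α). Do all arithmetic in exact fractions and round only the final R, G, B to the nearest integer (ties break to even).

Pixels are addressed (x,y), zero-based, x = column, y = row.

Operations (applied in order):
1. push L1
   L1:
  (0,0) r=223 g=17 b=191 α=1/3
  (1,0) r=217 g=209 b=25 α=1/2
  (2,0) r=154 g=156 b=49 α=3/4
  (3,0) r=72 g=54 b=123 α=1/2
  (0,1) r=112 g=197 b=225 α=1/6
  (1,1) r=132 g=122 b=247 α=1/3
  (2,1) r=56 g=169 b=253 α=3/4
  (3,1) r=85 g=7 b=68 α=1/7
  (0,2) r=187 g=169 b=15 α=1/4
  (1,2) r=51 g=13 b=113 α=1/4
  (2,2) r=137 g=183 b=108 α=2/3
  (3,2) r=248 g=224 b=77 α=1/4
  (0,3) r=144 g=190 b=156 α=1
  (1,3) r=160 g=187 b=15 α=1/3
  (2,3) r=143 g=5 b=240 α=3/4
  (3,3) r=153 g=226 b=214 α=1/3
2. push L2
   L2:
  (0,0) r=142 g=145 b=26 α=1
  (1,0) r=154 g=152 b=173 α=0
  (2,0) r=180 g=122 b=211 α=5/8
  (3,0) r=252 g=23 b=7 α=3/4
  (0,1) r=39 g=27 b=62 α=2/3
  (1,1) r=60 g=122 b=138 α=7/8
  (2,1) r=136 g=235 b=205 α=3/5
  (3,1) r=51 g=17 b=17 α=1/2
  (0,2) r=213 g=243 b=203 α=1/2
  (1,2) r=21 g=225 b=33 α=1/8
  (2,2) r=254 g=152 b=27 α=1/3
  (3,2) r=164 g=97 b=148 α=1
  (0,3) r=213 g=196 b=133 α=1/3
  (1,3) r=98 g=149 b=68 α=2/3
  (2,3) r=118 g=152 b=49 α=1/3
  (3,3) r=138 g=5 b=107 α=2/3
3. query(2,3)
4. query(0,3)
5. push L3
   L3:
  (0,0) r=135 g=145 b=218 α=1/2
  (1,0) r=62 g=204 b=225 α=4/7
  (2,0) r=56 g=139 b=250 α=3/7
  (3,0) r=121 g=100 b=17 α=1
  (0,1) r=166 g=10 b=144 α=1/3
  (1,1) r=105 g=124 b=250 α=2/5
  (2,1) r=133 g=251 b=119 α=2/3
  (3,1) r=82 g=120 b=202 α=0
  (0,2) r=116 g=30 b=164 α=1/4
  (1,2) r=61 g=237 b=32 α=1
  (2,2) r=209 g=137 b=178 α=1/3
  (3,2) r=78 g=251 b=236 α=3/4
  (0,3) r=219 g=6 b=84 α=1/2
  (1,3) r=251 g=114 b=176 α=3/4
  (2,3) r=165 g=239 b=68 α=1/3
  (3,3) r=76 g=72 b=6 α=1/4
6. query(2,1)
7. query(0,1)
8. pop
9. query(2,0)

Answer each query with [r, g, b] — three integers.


at x=2,y=3 over L1,L2:
+L1 (α=3/4) → [429/4, 15/4, 180]
+L2 (α=1/3) → [665/6, 319/6, 409/3]
= [111, 53, 136]

at x=0,y=3 over L1,L2:
+L1 (α=1) → [144, 190, 156]
+L2 (α=1/3) → [167, 192, 445/3]
rounded: [167, 192, 148]

at x=2,y=1 over L1,L2,L3:
L1 α=3/4: [42, 507/4, 759/4]
L2 α=3/5: [492/5, 1917/10, 1989/10]
L3 α=2/3: [1822/15, 6937/30, 4369/30]
→ [121, 231, 146]

at x=0,y=1 over L1,L2,L3:
L1 α=1/6: [56/3, 197/6, 75/2]
L2 α=2/3: [290/9, 521/18, 323/6]
L3 α=1/3: [2074/27, 611/27, 755/9]
→ [77, 23, 84]

at x=2,y=0 over L1,L2:
L1 α=3/4: [231/2, 117, 147/4]
L2 α=5/8: [2493/16, 961/8, 4661/32]
→ [156, 120, 146]


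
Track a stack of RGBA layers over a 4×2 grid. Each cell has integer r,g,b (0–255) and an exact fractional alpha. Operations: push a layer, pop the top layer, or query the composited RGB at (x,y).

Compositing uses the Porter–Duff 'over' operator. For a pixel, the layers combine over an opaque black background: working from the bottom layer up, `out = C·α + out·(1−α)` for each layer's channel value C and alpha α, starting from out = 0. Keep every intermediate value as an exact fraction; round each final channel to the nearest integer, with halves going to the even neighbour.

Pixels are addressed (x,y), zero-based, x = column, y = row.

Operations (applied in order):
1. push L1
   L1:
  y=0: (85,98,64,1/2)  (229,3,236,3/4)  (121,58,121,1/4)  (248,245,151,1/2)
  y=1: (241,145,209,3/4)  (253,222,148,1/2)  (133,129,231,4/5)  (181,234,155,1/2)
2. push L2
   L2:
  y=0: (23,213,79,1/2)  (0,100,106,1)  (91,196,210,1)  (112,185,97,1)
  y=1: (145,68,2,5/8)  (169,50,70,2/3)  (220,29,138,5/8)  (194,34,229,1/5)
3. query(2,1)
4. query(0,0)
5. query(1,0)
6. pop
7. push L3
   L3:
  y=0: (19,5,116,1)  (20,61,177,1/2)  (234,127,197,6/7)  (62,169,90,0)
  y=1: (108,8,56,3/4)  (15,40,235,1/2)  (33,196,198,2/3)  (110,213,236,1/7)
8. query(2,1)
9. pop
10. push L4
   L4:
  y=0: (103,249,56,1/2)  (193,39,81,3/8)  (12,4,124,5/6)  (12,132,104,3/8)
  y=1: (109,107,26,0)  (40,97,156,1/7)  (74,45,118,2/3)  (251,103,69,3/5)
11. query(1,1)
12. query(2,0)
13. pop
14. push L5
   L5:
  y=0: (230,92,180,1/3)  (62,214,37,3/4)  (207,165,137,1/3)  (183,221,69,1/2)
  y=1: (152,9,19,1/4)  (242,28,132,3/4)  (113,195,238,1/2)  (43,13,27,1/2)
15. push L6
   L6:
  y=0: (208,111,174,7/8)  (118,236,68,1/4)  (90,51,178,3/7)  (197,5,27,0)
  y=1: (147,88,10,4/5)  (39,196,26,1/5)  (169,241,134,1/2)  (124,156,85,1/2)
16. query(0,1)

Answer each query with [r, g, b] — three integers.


at x=2,y=1 over L1,L2:
L1 α=4/5: [532/5, 516/5, 924/5]
L2 α=5/8: [887/5, 2273/40, 3111/20]
= [177, 57, 156]

at x=0,y=0 over L1,L2:
L1 α=1/2: [85/2, 49, 32]
L2 α=1/2: [131/4, 131, 111/2]
→ [33, 131, 56]

at x=1,y=0 over L1,L2:
after L1 α=3/4: [687/4, 9/4, 177]
after L2 α=1: [0, 100, 106]
rounded: [0, 100, 106]

query (2,1) [L1,L3] — begin 0,0,0
+L1 (α=4/5) → [532/5, 516/5, 924/5]
+L3 (α=2/3) → [862/15, 2476/15, 968/5]
rounded: [57, 165, 194]

query (1,1) [L1,L4] — begin 0,0,0
+L1 (α=1/2) → [253/2, 111, 74]
+L4 (α=1/7) → [799/7, 109, 600/7]
rounded: [114, 109, 86]

at x=2,y=0 over L1,L4:
L1 α=1/4: [121/4, 29/2, 121/4]
L4 α=5/6: [361/24, 23/4, 867/8]
= [15, 6, 108]

at x=0,y=1 over L1,L5,L6:
after L1 α=3/4: [723/4, 435/4, 627/4]
after L5 α=1/4: [2777/16, 1341/16, 1957/16]
after L6 α=4/5: [2437/16, 6973/80, 2597/80]
→ [152, 87, 32]
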